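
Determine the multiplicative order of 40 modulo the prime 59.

58

The order of 40 must divide p − 1 = 58 = 2 · 29.
Divisors: 1, 2, 29, 58.
Check each in increasing order: 40^1 ≡ 40;  40^2 ≡ 7;  40^29 ≡ 58;  40^58 ≡ 1.
Smallest exponent giving 1 is 58.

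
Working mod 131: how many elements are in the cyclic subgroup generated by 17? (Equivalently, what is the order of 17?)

130

The order of 17 must divide p − 1 = 130 = 2 · 5 · 13.
Divisors: 1, 2, 5, 10, 13, 26, 65, 130.
Check each in increasing order: 17^1 ≡ 17;  17^2 ≡ 27;  17^5 ≡ 79;  17^10 ≡ 84;  17^13 ≡ 42;  17^26 ≡ 61;  17^65 ≡ 130;  17^130 ≡ 1.
Smallest exponent giving 1 is 130.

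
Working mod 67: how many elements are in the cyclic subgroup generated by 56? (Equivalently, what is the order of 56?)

The order of 56 must divide p − 1 = 66 = 2 · 3 · 11.
Divisors: 1, 2, 3, 6, 11, 22, 33, 66.
Check each in increasing order: 56^1 ≡ 56;  56^2 ≡ 54;  56^3 ≡ 9;  56^6 ≡ 14;  56^11 ≡ 37;  56^22 ≡ 29;  56^33 ≡ 1.
Smallest exponent giving 1 is 33.

33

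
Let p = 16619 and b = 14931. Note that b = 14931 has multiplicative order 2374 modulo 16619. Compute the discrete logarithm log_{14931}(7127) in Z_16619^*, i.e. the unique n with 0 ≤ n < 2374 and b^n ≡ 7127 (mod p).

104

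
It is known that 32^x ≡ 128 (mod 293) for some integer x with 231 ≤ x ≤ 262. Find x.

235

Compute 32^231 mod 293 = 122, then multiply by 32 repeatedly:
  32^231=122  32^232=95  32^233=110  32^234=4  32^235=128
Found 128 at exponent 235.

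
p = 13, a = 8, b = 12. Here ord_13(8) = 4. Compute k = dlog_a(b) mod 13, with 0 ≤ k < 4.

2

Successive powers of 8 modulo 13:
  8^0=1  8^1=8  8^2=12
So 8^2 ≡ 12 (mod 13), giving k = 2.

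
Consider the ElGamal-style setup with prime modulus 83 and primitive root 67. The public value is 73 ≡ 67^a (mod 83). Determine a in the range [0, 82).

7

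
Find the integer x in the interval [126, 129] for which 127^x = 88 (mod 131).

Compute 127^126 mod 131 = 109, then multiply by 127 repeatedly:
  127^126=109  127^127=88
Found 88 at exponent 127.

127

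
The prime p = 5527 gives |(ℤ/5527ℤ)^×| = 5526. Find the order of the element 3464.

2763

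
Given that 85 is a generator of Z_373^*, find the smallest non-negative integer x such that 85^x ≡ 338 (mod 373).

Baby-step giant-step with m = ceil(sqrt(372)) = 20.
Baby table (85^j mod 373 for j=0..19):
  0:1  1:85  2:138  3:167  4:21  5:293  6:287  7:150
  8:68  9:185  10:59  11:166  12:309  13:155  14:120  15:129
  16:148  17:271  18:282  19:98
Giant step factor: 85^(-20) ≡ 370 (mod 373).
Scan 338·370^i mod 373 for i = 0, 1, …:
  i=0: 338   i=1: 105   i=2: 58   i=3: 199
  i=4: 149   i=5: 299   i=6: 222   i=7: 80
  i=8: 133   i=9: 347     …   i=15: 69
  i=16: 166
Match at i=16, j=11: x = 16·20 + 11 = 331.

331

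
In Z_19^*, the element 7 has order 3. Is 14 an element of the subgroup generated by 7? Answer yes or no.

14 ∈ ⟨7⟩ iff 14^3 ≡ 1 (mod 19), since |⟨7⟩| = 3.
14^3 mod 19 = 8.
Since 8 ≠ 1, 14 does not lie in the subgroup.

no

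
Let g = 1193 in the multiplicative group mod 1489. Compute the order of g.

62

The order of 1193 must divide p − 1 = 1488 = 2^4 · 3 · 31.
Divisors: 1, 2, 3, 4, 6, 8, 12, 16, 24, 31, 48, 62, 93, 124, 186, 248, 372, 496, 744, 1488.
Check each in increasing order: 1193^1 ≡ 1193;  1193^2 ≡ 1254;  1193^3 ≡ 1066;  1193^4 ≡ 132;  1193^6 ≡ 249;  1193^8 ≡ 1045;  1193^12 ≡ 952;  1193^16 ≡ 588;  1193^24 ≡ 992;  1193^31 ≡ 1488;  1193^48 ≡ 1324;  1193^62 ≡ 1.
Smallest exponent giving 1 is 62.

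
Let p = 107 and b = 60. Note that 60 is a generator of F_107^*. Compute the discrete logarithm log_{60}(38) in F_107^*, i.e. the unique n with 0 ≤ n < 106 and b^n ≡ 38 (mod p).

55

Baby-step giant-step with m = ceil(sqrt(106)) = 11.
Baby table (60^j mod 107 for j=0..10):
  0:1  1:60  2:69  3:74  4:53  5:77  6:19  7:70
  8:27  9:15  10:44
Giant step factor: 60^(-11) ≡ 55 (mod 107).
Scan 38·55^i mod 107 for i = 0, 1, …:
  i=0: 38   i=1: 57   i=2: 32   i=3: 48
  i=4: 72   i=5: 1
Match at i=5, j=0: n = 5·11 + 0 = 55.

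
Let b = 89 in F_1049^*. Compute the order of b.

The order of 89 must divide p − 1 = 1048 = 2^3 · 131.
Divisors: 1, 2, 4, 8, 131, 262, 524, 1048.
Check each in increasing order: 89^1 ≡ 89;  89^2 ≡ 578;  89^4 ≡ 502;  89^8 ≡ 244;  89^131 ≡ 223;  89^262 ≡ 426;  89^524 ≡ 1048;  89^1048 ≡ 1.
Smallest exponent giving 1 is 1048.

1048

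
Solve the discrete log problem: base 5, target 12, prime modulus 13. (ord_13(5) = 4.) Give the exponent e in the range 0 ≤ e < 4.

2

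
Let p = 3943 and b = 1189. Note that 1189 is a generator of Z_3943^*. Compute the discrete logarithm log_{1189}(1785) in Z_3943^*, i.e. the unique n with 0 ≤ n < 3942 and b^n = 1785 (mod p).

2707

Baby-step giant-step with m = ceil(sqrt(3942)) = 63.
Baby table (1189^j mod 3943 for j=0..62):
  0:1  1:1189  2:2127  3:1540  4:1508  5:2890  6:1857  7:3836
  8:2896  9:1105  10:826  11:307  12:2267  13:2394  14:3563  15:1625
  16:55  17:2307  18:2638  19:1897  20:137  21:1230  22:3560  23:2001
  24:1560  25:1630  26:2057  27:1113  28:2452  29:1551  30:2758  31:2629
  32:3025  33:709  34:3142  35:1817  36:3592  37:619  38:2593  39:3594
  40:2997  41:2904  42:2731  43:2070  44:798  45:2502  46:1856  47:2647
  48:769  49:3508  50:3261  51:1360  52:410  53:2501  54:667  55:520
  56:3172  57:2000  58:371  59:3446  60:517  61:3548  62:3505
Giant step factor: 1189^(-63) ≡ 3492 (mod 3943).
Scan 1785·3492^i mod 3943 for i = 0, 1, …:
  i=0: 1785   i=1: 3280   i=2: 3288   i=3: 3623
  i=4: 2372   i=5: 2724   i=6: 1692   i=7: 1850
  i=8: 1566   i=9: 3474     …   i=41: 2580
  i=42: 3548
Match at i=42, j=61: n = 42·63 + 61 = 2707.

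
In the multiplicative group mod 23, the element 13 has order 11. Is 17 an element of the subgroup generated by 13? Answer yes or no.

17 ∈ ⟨13⟩ iff 17^11 ≡ 1 (mod 23), since |⟨13⟩| = 11.
17^11 mod 23 = 22.
Since 22 ≠ 1, 17 does not lie in the subgroup.

no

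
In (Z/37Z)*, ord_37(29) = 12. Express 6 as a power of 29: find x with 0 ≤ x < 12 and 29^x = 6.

3

Successive powers of 29 modulo 37:
  29^0=1  29^1=29  29^2=27  29^3=6
So 29^3 ≡ 6 (mod 37), giving x = 3.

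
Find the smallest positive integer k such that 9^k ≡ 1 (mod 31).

The order of 9 must divide p − 1 = 30 = 2 · 3 · 5.
Divisors: 1, 2, 3, 5, 6, 10, 15, 30.
Check each in increasing order: 9^1 ≡ 9;  9^2 ≡ 19;  9^3 ≡ 16;  9^5 ≡ 25;  9^6 ≡ 8;  9^10 ≡ 5;  9^15 ≡ 1.
Smallest exponent giving 1 is 15.

15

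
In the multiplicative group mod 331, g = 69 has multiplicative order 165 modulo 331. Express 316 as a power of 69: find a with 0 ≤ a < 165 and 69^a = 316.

27

Successive powers of 69 modulo 331:
  69^0=1  69^1=69  69^2=127  69^3=157  69^4=241  69^5=79
  69^6=155  69^7=103  69^8=156  69^9=172  69^10=283  69^11=329
  69^12=193  69^13=77  69^14=17  69^15=180  69^16=173  69^17=21
  69^18=125  69^19=19  69^20=318  69^21=96  69^22=4  69^23=276
  69^24=177  69^25=297  69^26=302  69^27=316
So 69^27 ≡ 316 (mod 331), giving a = 27.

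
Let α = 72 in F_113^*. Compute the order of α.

56

The order of 72 must divide p − 1 = 112 = 2^4 · 7.
Divisors: 1, 2, 4, 7, 8, 14, 16, 28, 56, 112.
Check each in increasing order: 72^1 ≡ 72;  72^2 ≡ 99;  72^4 ≡ 83;  72^7 ≡ 69;  72^8 ≡ 109;  72^14 ≡ 15;  72^16 ≡ 16;  72^28 ≡ 112;  72^56 ≡ 1.
Smallest exponent giving 1 is 56.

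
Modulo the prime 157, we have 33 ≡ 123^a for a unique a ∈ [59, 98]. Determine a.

Compute 123^59 mod 157 = 18, then multiply by 123 repeatedly:
  123^59=18  123^60=16  123^61=84  123^62=127  123^63=78
  123^64=17  123^65=50  123^66=27  123^67=24  123^68=126
  123^69=112  123^70=117  123^71=104  123^72=75  123^73=119
  123^74=36  123^75=32  123^76=11  123^77=97  123^78=156
  123^79=34  123^80=100  123^81=54  123^82=48  123^83=95
  123^84=67  123^85=77  123^86=51  123^87=150  123^88=81
  123^89=72  123^90=64  123^91=22  123^92=37  123^93=155
  123^94=68  123^95=43  123^96=108  123^97=96  123^98=33
Found 33 at exponent 98.

98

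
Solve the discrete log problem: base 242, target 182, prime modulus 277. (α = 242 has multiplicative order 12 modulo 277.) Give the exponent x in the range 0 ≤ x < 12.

11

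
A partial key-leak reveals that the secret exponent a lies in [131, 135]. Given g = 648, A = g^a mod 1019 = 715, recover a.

Compute 648^131 mod 1019 = 1015, then multiply by 648 repeatedly:
  648^131=1015  648^132=465  648^133=715
Found 715 at exponent 133.

133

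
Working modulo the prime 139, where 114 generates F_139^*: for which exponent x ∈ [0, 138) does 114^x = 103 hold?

Baby-step giant-step with m = ceil(sqrt(138)) = 12.
Baby table (114^j mod 139 for j=0..11):
  0:1  1:114  2:69  3:82  4:35  5:98  6:52  7:90
  8:113  9:94  10:13  11:92
Giant step factor: 114^(-12) ≡ 64 (mod 139).
Scan 103·64^i mod 139 for i = 0, 1, …:
  i=0: 103   i=1: 59   i=2: 23   i=3: 82
Match at i=3, j=3: x = 3·12 + 3 = 39.

39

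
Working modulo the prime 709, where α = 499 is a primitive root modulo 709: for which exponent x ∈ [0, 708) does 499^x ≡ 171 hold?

372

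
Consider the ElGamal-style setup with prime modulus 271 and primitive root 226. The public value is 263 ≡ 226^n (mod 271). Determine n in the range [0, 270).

213

Baby-step giant-step with m = ceil(sqrt(270)) = 17.
Baby table (226^j mod 271 for j=0..16):
  0:1  1:226  2:128  3:202  4:124  5:111  6:154  7:116
  8:200  9:214  10:126  11:21  12:139  13:249  14:177  15:165
  16:163
Giant step factor: 226^(-17) ≡ 15 (mod 271).
Scan 263·15^i mod 271 for i = 0, 1, …:
  i=0: 263   i=1: 151   i=2: 97   i=3: 100
  i=4: 145   i=5: 7   i=6: 105   i=7: 220
  i=8: 48   i=9: 178   i=10: 231   i=11: 213
  i=12: 214
Match at i=12, j=9: n = 12·17 + 9 = 213.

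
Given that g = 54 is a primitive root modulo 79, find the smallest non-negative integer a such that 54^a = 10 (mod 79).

54

Baby-step giant-step with m = ceil(sqrt(78)) = 9.
Baby table (54^j mod 79 for j=0..8):
  0:1  1:54  2:72  3:17  4:49  5:39  6:52  7:43
  8:31
Giant step factor: 54^(-9) ≡ 58 (mod 79).
Scan 10·58^i mod 79 for i = 0, 1, …:
  i=0: 10   i=1: 27   i=2: 65   i=3: 57
  i=4: 67   i=5: 15   i=6: 1
Match at i=6, j=0: a = 6·9 + 0 = 54.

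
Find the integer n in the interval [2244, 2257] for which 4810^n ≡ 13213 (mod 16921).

2256

Compute 4810^2244 mod 16921 = 14107, then multiply by 4810 repeatedly:
  4810^2244=14107  4810^2245=1460  4810^2246=385  4810^2247=7461  4810^2248=14890
  4810^2249=11228  4810^2250=11769  4810^2251=8145  4810^2252=5335  4810^2253=9114
  4810^2254=12950  4810^2255=3299  4810^2256=13213
Found 13213 at exponent 2256.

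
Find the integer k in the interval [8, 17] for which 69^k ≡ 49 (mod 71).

12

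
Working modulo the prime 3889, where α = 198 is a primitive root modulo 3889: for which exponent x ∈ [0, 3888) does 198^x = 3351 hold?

Baby-step giant-step with m = ceil(sqrt(3888)) = 63.
Baby table (198^j mod 3889 for j=0..62):
  0:1  1:198  2:314  3:3837  4:1371  5:3117  6:2704  7:2599
  8:1254  9:3285  10:967  11:905  12:296  13:273  14:3497  15:164
  16:1360  17:939  18:3139  19:3171  20:1729  21:110  22:2335  23:3428
  24:2058  25:3028  26:638  27:1876  28:1993  29:1825  30:3562  31:1367
  32:2325  33:1448  34:2807  35:3548  36:2484  37:1818  38:2176  39:3058
  40:2689  41:3518  42:433  43:176  44:3736  45:818  46:2515  47:178
  48:243  49:1446  50:2411  51:2920  52:2588  53:2965  54:3720  55:1539
  56:1380  57:1010  58:1641  59:2131  60:1926  61:226  62:1969
Giant step factor: 198^(-63) ≡ 1233 (mod 3889).
Scan 3351·1233^i mod 3889 for i = 0, 1, …:
  i=0: 3351   i=1: 1665   i=2: 3442   i=3: 1087
  i=4: 2455   i=5: 1373   i=6: 1194   i=7: 2160
  i=8: 3204   i=9: 3197     …   i=37: 3363
  i=38: 905
Match at i=38, j=11: x = 38·63 + 11 = 2405.

2405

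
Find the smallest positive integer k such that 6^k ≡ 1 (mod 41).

The order of 6 must divide p − 1 = 40 = 2^3 · 5.
Divisors: 1, 2, 4, 5, 8, 10, 20, 40.
Check each in increasing order: 6^1 ≡ 6;  6^2 ≡ 36;  6^4 ≡ 25;  6^5 ≡ 27;  6^8 ≡ 10;  6^10 ≡ 32;  6^20 ≡ 40;  6^40 ≡ 1.
Smallest exponent giving 1 is 40.

40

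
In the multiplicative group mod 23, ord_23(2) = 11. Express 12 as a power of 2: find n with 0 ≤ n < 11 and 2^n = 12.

10

Successive powers of 2 modulo 23:
  2^0=1  2^1=2  2^2=4  2^3=8  2^4=16  2^5=9
  2^6=18  2^7=13  2^8=3  2^9=6  2^10=12
So 2^10 ≡ 12 (mod 23), giving n = 10.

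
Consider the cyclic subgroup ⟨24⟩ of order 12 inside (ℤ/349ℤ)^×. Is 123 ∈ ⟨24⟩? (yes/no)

yes

⟨24⟩ has order 12; its elements mod 349 are {1, 24, 122, 123, 136, 160, 189, 213, 226, 227, 325, 348}.
123 is in this set.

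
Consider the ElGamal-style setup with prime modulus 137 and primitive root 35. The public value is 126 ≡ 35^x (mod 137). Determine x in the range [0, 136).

Baby-step giant-step with m = ceil(sqrt(136)) = 12.
Baby table (35^j mod 137 for j=0..11):
  0:1  1:35  2:129  3:131  4:64  5:48  6:36  7:27
  8:123  9:58  10:112  11:84
Giant step factor: 35^(-12) ≡ 87 (mod 137).
Scan 126·87^i mod 137 for i = 0, 1, …:
  i=0: 126   i=1: 2   i=2: 37   i=3: 68
  i=4: 25   i=5: 120   i=6: 28   i=7: 107
  i=8: 130   i=9: 76   i=10: 36
Match at i=10, j=6: x = 10·12 + 6 = 126.

126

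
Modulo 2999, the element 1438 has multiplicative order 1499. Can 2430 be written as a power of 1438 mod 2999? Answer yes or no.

yes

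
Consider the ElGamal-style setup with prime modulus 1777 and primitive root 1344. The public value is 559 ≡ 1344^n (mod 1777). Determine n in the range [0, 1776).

528

Baby-step giant-step with m = ceil(sqrt(1776)) = 43.
Baby table (1344^j mod 1777 for j=0..42):
  0:1  1:1344  2:904  3:1285  4:1573  5:1259  6:392  7:856
  8:745  9:829  10:1774  11:1299  12:842  13:1476  14:612  15:1554
  16:601  17:986  18:1319  19:1067  20:9  21:1434  22:1028  23:903
  24:1718  25:669  26:1751  27:596  28:1374  29:353  30:1750  31:1029
  32:470  33:845  34:177  35:1547  36:78  37:1766  38:1209  39:718
  40:81  41:467  42:367
Giant step factor: 1344^(-43) ≡ 640 (mod 1777).
Scan 559·640^i mod 1777 for i = 0, 1, …:
  i=0: 559   i=1: 583   i=2: 1727   i=3: 1763
  i=4: 1702   i=5: 1756   i=6: 776   i=7: 857
  i=8: 1164   i=9: 397   i=10: 1746   i=11: 1484
  i=12: 842
Match at i=12, j=12: n = 12·43 + 12 = 528.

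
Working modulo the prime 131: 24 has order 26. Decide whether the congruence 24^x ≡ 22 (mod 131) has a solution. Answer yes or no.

no

22 ∈ ⟨24⟩ iff 22^26 ≡ 1 (mod 131), since |⟨24⟩| = 26.
22^26 mod 131 = 58.
Since 58 ≠ 1, 22 does not lie in the subgroup.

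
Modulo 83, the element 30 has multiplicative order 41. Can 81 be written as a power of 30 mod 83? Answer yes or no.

yes

81 ∈ ⟨30⟩ iff 81^41 ≡ 1 (mod 83), since |⟨30⟩| = 41.
81^41 mod 83 = 1.
Since 1 = 1, 81 lies in the subgroup.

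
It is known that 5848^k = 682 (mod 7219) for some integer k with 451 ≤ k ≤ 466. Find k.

Compute 5848^451 mod 7219 = 5620, then multiply by 5848 repeatedly:
  5848^451=5620  5848^452=4872  5848^453=5282  5848^454=6254  5848^455=1938
  5848^456=6813  5848^457=763  5848^458=682
Found 682 at exponent 458.

458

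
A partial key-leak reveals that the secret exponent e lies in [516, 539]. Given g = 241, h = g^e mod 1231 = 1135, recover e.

528

Compute 241^516 mod 1231 = 1003, then multiply by 241 repeatedly:
  241^516=1003  241^517=447  241^518=630  241^519=417  241^520=786
  241^521=1083  241^522=31  241^523=85  241^524=789  241^525=575
  241^526=703  241^527=776  241^528=1135
Found 1135 at exponent 528.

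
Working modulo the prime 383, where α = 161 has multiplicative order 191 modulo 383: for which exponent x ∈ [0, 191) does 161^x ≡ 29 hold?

Baby-step giant-step with m = ceil(sqrt(191)) = 14.
Baby table (161^j mod 383 for j=0..13):
  0:1  1:161  2:260  3:113  4:192  5:272  6:130  7:248
  8:96  9:136  10:65  11:124  12:48  13:68
Giant step factor: 161^(-14) ≡ 330 (mod 383).
Scan 29·330^i mod 383 for i = 0, 1, …:
  i=0: 29   i=1: 378   i=2: 265   i=3: 126
  i=4: 216   i=5: 42   i=6: 72   i=7: 14
  i=8: 24   i=9: 260
Match at i=9, j=2: x = 9·14 + 2 = 128.

128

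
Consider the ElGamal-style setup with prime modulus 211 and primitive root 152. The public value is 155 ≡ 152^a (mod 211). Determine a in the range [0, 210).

31

Baby-step giant-step with m = ceil(sqrt(210)) = 15.
Baby table (152^j mod 211 for j=0..14):
  0:1  1:152  2:105  3:135  4:53  5:38  6:79  7:192
  8:66  9:115  10:178  11:48  12:122  13:187  14:150
Giant step factor: 152^(-15) ≡ 88 (mod 211).
Scan 155·88^i mod 211 for i = 0, 1, …:
  i=0: 155   i=1: 136   i=2: 152
Match at i=2, j=1: a = 2·15 + 1 = 31.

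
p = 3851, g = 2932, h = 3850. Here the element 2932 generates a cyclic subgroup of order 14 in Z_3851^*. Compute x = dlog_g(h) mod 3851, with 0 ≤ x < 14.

7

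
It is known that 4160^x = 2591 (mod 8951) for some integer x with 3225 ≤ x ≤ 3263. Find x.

3253

Compute 4160^3225 mod 8951 = 7922, then multiply by 4160 repeatedly:
  4160^3225=7922  4160^3226=6889  4160^3227=6089  4160^3228=7861  4160^3229=3757
  4160^3230=674  4160^3231=2177  4160^3232=6859  4160^3233=6603  4160^3234=6812
  4160^3235=8005  4160^3236=3080  4160^3237=3919  4160^3238=3269  4160^3239=2471
  4160^3240=3612  4160^3241=6142  4160^3242=4566  4160^3243=538  4160^3244=330
  4160^3245=3297  4160^3246=2588  4160^3247=6978  4160^3248=387  4160^3249=7691
  4160^3250=3686  4160^3251=697  4160^3252=8347  4160^3253=2591
Found 2591 at exponent 3253.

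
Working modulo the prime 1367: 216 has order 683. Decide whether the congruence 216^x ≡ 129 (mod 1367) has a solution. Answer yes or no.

yes

129 ∈ ⟨216⟩ iff 129^683 ≡ 1 (mod 1367), since |⟨216⟩| = 683.
129^683 mod 1367 = 1.
Since 1 = 1, 129 lies in the subgroup.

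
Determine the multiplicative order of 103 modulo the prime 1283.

641

The order of 103 must divide p − 1 = 1282 = 2 · 641.
Divisors: 1, 2, 641, 1282.
Check each in increasing order: 103^1 ≡ 103;  103^2 ≡ 345;  103^641 ≡ 1.
Smallest exponent giving 1 is 641.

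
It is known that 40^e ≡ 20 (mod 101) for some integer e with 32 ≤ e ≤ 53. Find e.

38

Compute 40^32 mod 101 = 79, then multiply by 40 repeatedly:
  40^32=79  40^33=29  40^34=49  40^35=41  40^36=24
  40^37=51  40^38=20
Found 20 at exponent 38.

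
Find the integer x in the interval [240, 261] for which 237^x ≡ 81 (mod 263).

242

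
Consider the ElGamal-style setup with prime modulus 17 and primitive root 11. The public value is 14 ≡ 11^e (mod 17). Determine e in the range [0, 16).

15

Successive powers of 11 modulo 17:
  11^0=1  11^1=11  11^2=2  11^3=5  11^4=4  11^5=10
  11^6=8  11^7=3  11^8=16  11^9=6  11^10=15  11^11=12
  11^12=13  11^13=7  11^14=9  11^15=14
So 11^15 ≡ 14 (mod 17), giving e = 15.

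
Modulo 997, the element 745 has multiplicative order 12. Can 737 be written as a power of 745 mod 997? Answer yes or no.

no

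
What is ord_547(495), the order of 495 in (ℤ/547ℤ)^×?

182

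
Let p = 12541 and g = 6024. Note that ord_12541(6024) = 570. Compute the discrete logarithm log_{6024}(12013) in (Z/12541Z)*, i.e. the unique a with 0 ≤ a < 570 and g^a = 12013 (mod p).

242

Baby-step giant-step with m = ceil(sqrt(570)) = 24.
Baby table (6024^j mod 12541 for j=0..23):
  0:1  1:6024  2:7463  3:10168  4:1788  5:10734  6:220  7:8475
  8:11530  9:4662  10:4589  11:3772  12:10777  13:8432  14:3318  15:9819
  16:6300  17:2134  18:691  19:11513  20:2582  21:3128  22:6490  23:5463
Giant step factor: 6024^(-24) ≡ 9020 (mod 12541).
Scan 12013·9020^i mod 12541 for i = 0, 1, …:
  i=0: 12013   i=1: 3020   i=2: 1348   i=3: 6731
  i=4: 2639   i=5: 962   i=6: 11409   i=7: 10275
  i=8: 2510   i=9: 3695   i=10: 7463
Match at i=10, j=2: a = 10·24 + 2 = 242.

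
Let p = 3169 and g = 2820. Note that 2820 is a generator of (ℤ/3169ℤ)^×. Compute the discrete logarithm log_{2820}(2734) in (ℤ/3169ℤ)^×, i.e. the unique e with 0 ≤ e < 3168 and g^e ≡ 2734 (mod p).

2405

Baby-step giant-step with m = ceil(sqrt(3168)) = 57.
Baby table (2820^j mod 3169 for j=0..56):
  0:1  1:2820  2:1379  3:417  4:241  5:1454  6:2763  7:2258
  8:1039  9:1824  10:393  11:2279  12:48  13:2262  14:2812  15:1002
  16:2061  17:74  18:2695  19:638  20:2337  21:1989  22:3019  23:1646
  24:2304  25:830  26:1878  27:561  28:689  29:383  30:2600  31:2103
  32:1261  33:402  34:2307  35:2952  36:2846  37:1812  38:1412  39:1576
  40:1382  41:2539  42:1209  43:2705  44:317  45:282  46:2990  47:2260
  48:341  49:1413  50:1227  51:2761  52:2956  53:1450  54:990  55:3080
  56:2540
Giant step factor: 2820^(-57) ≡ 1146 (mod 3169).
Scan 2734·1146^i mod 3169 for i = 0, 1, …:
  i=0: 2734   i=1: 2192   i=2: 2184   i=3: 2523
  i=4: 1230   i=5: 2544   i=6: 3113   i=7: 2373
  i=8: 456   i=9: 2860     …   i=41: 1498
  i=42: 2279
Match at i=42, j=11: e = 42·57 + 11 = 2405.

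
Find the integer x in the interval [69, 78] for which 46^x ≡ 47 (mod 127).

78

Compute 46^69 mod 127 = 5, then multiply by 46 repeatedly:
  46^69=5  46^70=103  46^71=39  46^72=16  46^73=101
  46^74=74  46^75=102  46^76=120  46^77=59  46^78=47
Found 47 at exponent 78.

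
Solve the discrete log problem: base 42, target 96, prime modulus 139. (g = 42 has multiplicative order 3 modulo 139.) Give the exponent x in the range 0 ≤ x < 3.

2

Successive powers of 42 modulo 139:
  42^0=1  42^1=42  42^2=96
So 42^2 ≡ 96 (mod 139), giving x = 2.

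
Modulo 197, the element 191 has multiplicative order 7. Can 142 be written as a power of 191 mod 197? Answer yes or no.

no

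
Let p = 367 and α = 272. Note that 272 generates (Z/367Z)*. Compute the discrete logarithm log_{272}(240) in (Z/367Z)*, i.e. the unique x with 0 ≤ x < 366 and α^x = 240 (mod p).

Baby-step giant-step with m = ceil(sqrt(366)) = 20.
Baby table (272^j mod 367 for j=0..19):
  0:1  1:272  2:217  3:304  4:113  5:275  6:299  7:221
  8:291  9:247  10:23  11:17  12:220  13:19  14:30  15:86
  16:271  17:312  18:87  19:176
Giant step factor: 272^(-20) ≡ 256 (mod 367).
Scan 240·256^i mod 367 for i = 0, 1, …:
  i=0: 240   i=1: 151   i=2: 121   i=3: 148
  i=4: 87
Match at i=4, j=18: x = 4·20 + 18 = 98.

98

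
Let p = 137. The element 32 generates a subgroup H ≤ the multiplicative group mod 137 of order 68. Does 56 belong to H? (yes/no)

56 ∈ ⟨32⟩ iff 56^68 ≡ 1 (mod 137), since |⟨32⟩| = 68.
56^68 mod 137 = 1.
Since 1 = 1, 56 lies in the subgroup.

yes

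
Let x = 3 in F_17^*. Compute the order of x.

16

The order of 3 must divide p − 1 = 16 = 2^4.
Divisors: 1, 2, 4, 8, 16.
Check each in increasing order: 3^1 ≡ 3;  3^2 ≡ 9;  3^4 ≡ 13;  3^8 ≡ 16;  3^16 ≡ 1.
Smallest exponent giving 1 is 16.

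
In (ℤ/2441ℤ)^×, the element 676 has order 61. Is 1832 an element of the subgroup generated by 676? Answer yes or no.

yes

1832 ∈ ⟨676⟩ iff 1832^61 ≡ 1 (mod 2441), since |⟨676⟩| = 61.
1832^61 mod 2441 = 1.
Since 1 = 1, 1832 lies in the subgroup.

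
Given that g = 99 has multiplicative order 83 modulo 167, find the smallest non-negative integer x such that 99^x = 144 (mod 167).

80

Baby-step giant-step with m = ceil(sqrt(83)) = 10.
Baby table (99^j mod 167 for j=0..9):
  0:1  1:99  2:115  3:29  4:32  5:162  6:6  7:93
  8:22  9:7
Giant step factor: 99^(-10) ≡ 147 (mod 167).
Scan 144·147^i mod 167 for i = 0, 1, …:
  i=0: 144   i=1: 126   i=2: 152   i=3: 133
  i=4: 12   i=5: 94   i=6: 124   i=7: 25
  i=8: 1
Match at i=8, j=0: x = 8·10 + 0 = 80.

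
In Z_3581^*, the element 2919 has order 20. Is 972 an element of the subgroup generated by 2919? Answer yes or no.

no

⟨2919⟩ has order 20; its elements mod 3581 are {1, 86, 234, 364, 662, 768, 925, 1041, 1362, 1590, 1991, 2219, 2540, 2656, 2813, 2919, 3217, 3347, 3495, 3580}.
972 is not in this set.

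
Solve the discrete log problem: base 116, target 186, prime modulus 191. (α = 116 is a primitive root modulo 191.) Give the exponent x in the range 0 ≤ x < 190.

75

Baby-step giant-step with m = ceil(sqrt(190)) = 14.
Baby table (116^j mod 191 for j=0..13):
  0:1  1:116  2:86  3:44  4:138  5:155  6:26  7:151
  8:135  9:189  10:150  11:19  12:103  13:106
Giant step factor: 116^(-14) ≡ 130 (mod 191).
Scan 186·130^i mod 191 for i = 0, 1, …:
  i=0: 186   i=1: 114   i=2: 113   i=3: 174
  i=4: 82   i=5: 155
Match at i=5, j=5: x = 5·14 + 5 = 75.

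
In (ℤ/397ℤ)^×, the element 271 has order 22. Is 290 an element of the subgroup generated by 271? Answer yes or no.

yes

290 ∈ ⟨271⟩ iff 290^22 ≡ 1 (mod 397), since |⟨271⟩| = 22.
290^22 mod 397 = 1.
Since 1 = 1, 290 lies in the subgroup.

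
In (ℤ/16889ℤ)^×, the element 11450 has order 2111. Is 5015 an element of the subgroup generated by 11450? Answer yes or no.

no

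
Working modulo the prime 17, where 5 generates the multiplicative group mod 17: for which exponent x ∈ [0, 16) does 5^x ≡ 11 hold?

11

Successive powers of 5 modulo 17:
  5^0=1  5^1=5  5^2=8  5^3=6  5^4=13  5^5=14
  5^6=2  5^7=10  5^8=16  5^9=12  5^10=9  5^11=11
So 5^11 ≡ 11 (mod 17), giving x = 11.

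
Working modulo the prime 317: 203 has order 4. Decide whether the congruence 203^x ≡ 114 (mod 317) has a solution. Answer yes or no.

⟨203⟩ has order 4; its elements mod 317 are {1, 114, 203, 316}.
114 is in this set.

yes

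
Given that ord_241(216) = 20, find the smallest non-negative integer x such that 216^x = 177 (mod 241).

Successive powers of 216 modulo 241:
  216^0=1  216^1=216  216^2=143  216^3=40  216^4=205  216^5=177
So 216^5 ≡ 177 (mod 241), giving x = 5.

5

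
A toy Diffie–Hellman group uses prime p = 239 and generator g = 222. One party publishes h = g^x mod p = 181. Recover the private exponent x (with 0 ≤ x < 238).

73

Baby-step giant-step with m = ceil(sqrt(238)) = 16.
Baby table (222^j mod 239 for j=0..15):
  0:1  1:222  2:50  3:106  4:110  5:42  6:3  7:188
  8:150  9:79  10:91  11:126  12:9  13:86  14:211  15:237
Giant step factor: 222^(-16) ≡ 232 (mod 239).
Scan 181·232^i mod 239 for i = 0, 1, …:
  i=0: 181   i=1: 167   i=2: 26   i=3: 57
  i=4: 79
Match at i=4, j=9: x = 4·16 + 9 = 73.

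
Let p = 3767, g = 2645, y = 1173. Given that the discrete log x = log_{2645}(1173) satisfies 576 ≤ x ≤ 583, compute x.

576

Compute 2645^576 mod 3767 = 1173, then multiply by 2645 repeatedly:
  2645^576=1173
Found 1173 at exponent 576.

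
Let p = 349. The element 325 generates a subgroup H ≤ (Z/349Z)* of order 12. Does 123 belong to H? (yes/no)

yes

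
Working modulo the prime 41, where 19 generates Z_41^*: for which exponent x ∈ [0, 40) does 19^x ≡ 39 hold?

14

Successive powers of 19 modulo 41:
  19^0=1  19^1=19  19^2=33  19^3=12  19^4=23  19^5=27
  19^6=21  19^7=30  19^8=37  19^9=6  19^10=32  19^11=34
  19^12=31  19^13=15  19^14=39
So 19^14 ≡ 39 (mod 41), giving x = 14.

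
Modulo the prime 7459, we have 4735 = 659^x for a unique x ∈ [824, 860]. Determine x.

Compute 659^824 mod 7459 = 2827, then multiply by 659 repeatedly:
  659^824=2827  659^825=5702  659^826=5741  659^827=1606  659^828=6635
  659^829=1491  659^830=5440  659^831=4640  659^832=7029  659^833=72
  659^834=2694  659^835=104  659^836=1405  659^837=979  659^838=3687
  659^839=5558  659^840=353  659^841=1398  659^842=3825  659^843=6992
  659^844=5525  659^845=983  659^846=6323  659^847=4735
Found 4735 at exponent 847.

847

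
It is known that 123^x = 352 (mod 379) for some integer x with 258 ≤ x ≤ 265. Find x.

264

Compute 123^258 mod 379 = 159, then multiply by 123 repeatedly:
  123^258=159  123^259=228  123^260=377  123^261=133  123^262=62
  123^263=46  123^264=352
Found 352 at exponent 264.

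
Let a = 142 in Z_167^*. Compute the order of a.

166

The order of 142 must divide p − 1 = 166 = 2 · 83.
Divisors: 1, 2, 83, 166.
Check each in increasing order: 142^1 ≡ 142;  142^2 ≡ 124;  142^83 ≡ 166;  142^166 ≡ 1.
Smallest exponent giving 1 is 166.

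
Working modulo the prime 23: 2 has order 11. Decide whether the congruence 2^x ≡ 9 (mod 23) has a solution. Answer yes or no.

yes

⟨2⟩ has order 11; its elements mod 23 are {1, 2, 3, 4, 6, 8, 9, 12, 13, 16, 18}.
9 is in this set.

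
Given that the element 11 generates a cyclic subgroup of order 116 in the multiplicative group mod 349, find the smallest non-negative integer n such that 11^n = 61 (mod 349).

Successive powers of 11 modulo 349:
  11^0=1  11^1=11  11^2=121  11^3=284  11^4=332  11^5=162
  11^6=37  11^7=58  11^8=289  11^9=38  11^10=69  11^11=61
So 11^11 ≡ 61 (mod 349), giving n = 11.

11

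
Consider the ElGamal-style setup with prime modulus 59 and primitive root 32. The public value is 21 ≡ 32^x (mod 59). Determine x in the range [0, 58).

2

Successive powers of 32 modulo 59:
  32^0=1  32^1=32  32^2=21
So 32^2 ≡ 21 (mod 59), giving x = 2.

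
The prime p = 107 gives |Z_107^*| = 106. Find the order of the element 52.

53

The order of 52 must divide p − 1 = 106 = 2 · 53.
Divisors: 1, 2, 53, 106.
Check each in increasing order: 52^1 ≡ 52;  52^2 ≡ 29;  52^53 ≡ 1.
Smallest exponent giving 1 is 53.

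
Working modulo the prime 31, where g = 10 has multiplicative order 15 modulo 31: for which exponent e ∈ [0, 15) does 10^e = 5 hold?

Successive powers of 10 modulo 31:
  10^0=1  10^1=10  10^2=7  10^3=8  10^4=18  10^5=25
  10^6=2  10^7=20  10^8=14  10^9=16  10^10=5
So 10^10 ≡ 5 (mod 31), giving e = 10.

10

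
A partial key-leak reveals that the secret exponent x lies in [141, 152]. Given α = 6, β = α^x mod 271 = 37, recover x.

Compute 6^141 mod 271 = 227, then multiply by 6 repeatedly:
  6^141=227  6^142=7  6^143=42  6^144=252  6^145=157
  6^146=129  6^147=232  6^148=37
Found 37 at exponent 148.

148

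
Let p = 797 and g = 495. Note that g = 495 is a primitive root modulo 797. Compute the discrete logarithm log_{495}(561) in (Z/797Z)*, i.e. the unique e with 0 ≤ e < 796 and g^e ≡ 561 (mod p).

405

Baby-step giant-step with m = ceil(sqrt(796)) = 29.
Baby table (495^j mod 797 for j=0..28):
  0:1  1:495  2:346  3:712  4:166  5:79  6:52  7:236
  8:458  9:362  10:662  11:123  12:313  13:317  14:703  15:493
  16:153  17:20  18:336  19:544  20:691  21:132  22:783  23:243
  24:735  25:393  26:67  27:488  28:69
Giant step factor: 495^(-29) ≡ 584 (mod 797).
Scan 561·584^i mod 797 for i = 0, 1, …:
  i=0: 561   i=1: 57   i=2: 611   i=3: 565
  i=4: 2   i=5: 371   i=6: 677   i=7: 56
  i=8: 27   i=9: 625   i=10: 771   i=11: 756
  i=12: 763   i=13: 69
Match at i=13, j=28: e = 13·29 + 28 = 405.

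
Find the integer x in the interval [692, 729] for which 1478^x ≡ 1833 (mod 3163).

702

Compute 1478^692 mod 3163 = 2770, then multiply by 1478 repeatedly:
  1478^692=2770  1478^693=1138  1478^694=2411  1478^695=1920  1478^696=549
  1478^697=1694  1478^698=1799  1478^699=2002  1478^700=1551  1478^701=2366
  1478^702=1833
Found 1833 at exponent 702.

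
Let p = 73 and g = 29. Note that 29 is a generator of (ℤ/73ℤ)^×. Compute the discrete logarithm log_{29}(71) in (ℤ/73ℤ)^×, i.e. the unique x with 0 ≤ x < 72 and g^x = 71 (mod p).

Baby-step giant-step with m = ceil(sqrt(72)) = 9.
Baby table (29^j mod 73 for j=0..8):
  0:1  1:29  2:38  3:7  4:57  5:47  6:49  7:34
  8:37
Giant step factor: 29^(-9) ≡ 63 (mod 73).
Scan 71·63^i mod 73 for i = 0, 1, …:
  i=0: 71   i=1: 20   i=2: 19   i=3: 29
Match at i=3, j=1: x = 3·9 + 1 = 28.

28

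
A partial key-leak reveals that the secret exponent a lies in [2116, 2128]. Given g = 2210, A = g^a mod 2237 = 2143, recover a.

Compute 2210^2116 mod 2237 = 832, then multiply by 2210 repeatedly:
  2210^2116=832  2210^2117=2143
Found 2143 at exponent 2117.

2117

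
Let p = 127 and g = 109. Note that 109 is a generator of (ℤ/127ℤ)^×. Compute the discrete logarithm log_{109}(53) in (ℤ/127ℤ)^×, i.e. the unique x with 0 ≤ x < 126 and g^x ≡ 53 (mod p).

67

Baby-step giant-step with m = ceil(sqrt(126)) = 12.
Baby table (109^j mod 127 for j=0..11):
  0:1  1:109  2:70  3:10  4:74  5:65  6:100  7:105
  8:15  9:111  10:34  11:23
Giant step factor: 109^(-12) ≡ 50 (mod 127).
Scan 53·50^i mod 127 for i = 0, 1, …:
  i=0: 53   i=1: 110   i=2: 39   i=3: 45
  i=4: 91   i=5: 105
Match at i=5, j=7: x = 5·12 + 7 = 67.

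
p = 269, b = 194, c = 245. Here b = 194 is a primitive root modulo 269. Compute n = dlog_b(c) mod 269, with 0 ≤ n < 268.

2

Successive powers of 194 modulo 269:
  194^0=1  194^1=194  194^2=245
So 194^2 ≡ 245 (mod 269), giving n = 2.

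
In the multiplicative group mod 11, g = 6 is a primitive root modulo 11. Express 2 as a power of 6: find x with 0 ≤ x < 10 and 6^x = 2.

9

Successive powers of 6 modulo 11:
  6^0=1  6^1=6  6^2=3  6^3=7  6^4=9  6^5=10
  6^6=5  6^7=8  6^8=4  6^9=2
So 6^9 ≡ 2 (mod 11), giving x = 9.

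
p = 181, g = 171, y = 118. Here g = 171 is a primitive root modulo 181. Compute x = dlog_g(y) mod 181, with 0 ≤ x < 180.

Baby-step giant-step with m = ceil(sqrt(180)) = 14.
Baby table (171^j mod 181 for j=0..13):
  0:1  1:171  2:100  3:86  4:45  5:93  6:156  7:69
  8:34  9:22  10:142  11:28  12:82  13:85
Giant step factor: 171^(-14) ≡ 79 (mod 181).
Scan 118·79^i mod 181 for i = 0, 1, …:
  i=0: 118   i=1: 91   i=2: 130   i=3: 134
  i=4: 88   i=5: 74   i=6: 54   i=7: 103
  i=8: 173   i=9: 92   i=10: 28
Match at i=10, j=11: x = 10·14 + 11 = 151.

151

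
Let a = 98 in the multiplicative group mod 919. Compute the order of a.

The order of 98 must divide p − 1 = 918 = 2 · 3^3 · 17.
Divisors: 1, 2, 3, 6, 9, 17, 18, 27, 34, 51, 54, 102, 153, 306, 459, 918.
Check each in increasing order: 98^1 ≡ 98;  98^2 ≡ 414;  98^3 ≡ 136;  98^6 ≡ 116;  98^9 ≡ 153;  98^17 ≡ 267;  98^18 ≡ 434;  98^27 ≡ 234;  98^34 ≡ 526;  98^51 ≡ 754;  98^54 ≡ 535;  98^102 ≡ 574;  98^153 ≡ 866;  98^306 ≡ 52;  98^459 ≡ 1.
Smallest exponent giving 1 is 459.

459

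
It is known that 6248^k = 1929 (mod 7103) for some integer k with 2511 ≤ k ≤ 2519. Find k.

2518

Compute 6248^2511 mod 7103 = 4390, then multiply by 6248 repeatedly:
  6248^2511=4390  6248^2512=4037  6248^2513=423  6248^2514=588  6248^2515=1573
  6248^2516=4655  6248^2517=4758  6248^2518=1929
Found 1929 at exponent 2518.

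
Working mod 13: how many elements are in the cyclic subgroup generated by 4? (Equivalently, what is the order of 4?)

6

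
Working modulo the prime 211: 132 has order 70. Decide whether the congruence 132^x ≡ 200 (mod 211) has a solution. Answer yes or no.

200 ∈ ⟨132⟩ iff 200^70 ≡ 1 (mod 211), since |⟨132⟩| = 70.
200^70 mod 211 = 1.
Since 1 = 1, 200 lies in the subgroup.

yes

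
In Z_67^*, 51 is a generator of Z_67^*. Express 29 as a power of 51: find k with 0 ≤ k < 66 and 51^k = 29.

44

Baby-step giant-step with m = ceil(sqrt(66)) = 9.
Baby table (51^j mod 67 for j=0..8):
  0:1  1:51  2:55  3:58  4:10  5:41  6:14  7:44
  8:33
Giant step factor: 51^(-9) ≡ 42 (mod 67).
Scan 29·42^i mod 67 for i = 0, 1, …:
  i=0: 29   i=1: 12   i=2: 35   i=3: 63
  i=4: 33
Match at i=4, j=8: k = 4·9 + 8 = 44.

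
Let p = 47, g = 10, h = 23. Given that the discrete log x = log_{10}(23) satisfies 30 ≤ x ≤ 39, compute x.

39

Compute 10^30 mod 47 = 2, then multiply by 10 repeatedly:
  10^30=2  10^31=20  10^32=12  10^33=26  10^34=25
  10^35=15  10^36=9  10^37=43  10^38=7  10^39=23
Found 23 at exponent 39.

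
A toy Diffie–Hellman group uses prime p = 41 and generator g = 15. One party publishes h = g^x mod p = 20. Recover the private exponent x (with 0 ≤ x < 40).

2

Successive powers of 15 modulo 41:
  15^0=1  15^1=15  15^2=20
So 15^2 ≡ 20 (mod 41), giving x = 2.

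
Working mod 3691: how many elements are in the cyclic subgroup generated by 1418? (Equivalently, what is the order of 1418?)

The order of 1418 must divide p − 1 = 3690 = 2 · 3^2 · 5 · 41.
Divisors: 1, 2, 3, 5, 6, 9, 10, 15, 18, 30, 41, 45, 82, 90, 123, 205, 246, 369, 410, 615, 738, 1230, 1845, 3690.
Check each in increasing order: 1418^1 ≡ 1418;  1418^2 ≡ 2820;  1418^3 ≡ 1407;  1418^5 ≡ 3606;  1418^6 ≡ 1273;  1418^9 ≡ 976;  1418^10 ≡ 3534;  1418^15 ≡ 2272;  1418^18 ≡ 298;  1418^30 ≡ 1966;  1418^41 ≡ 3446;  1418^45 ≡ 642;  1418^82 ≡ 969;  1418^90 ≡ 2463;  1418^123 ≡ 2510;  1418^205 ≡ 3512;  1418^246 ≡ 3254;  1418^369 ≡ 3048;  1418^410 ≡ 2513;  1418^615 ≡ 475;  1418^738 ≡ 57;  1418^1230 ≡ 474;  1418^1845 ≡ 3690;  1418^3690 ≡ 1.
Smallest exponent giving 1 is 3690.

3690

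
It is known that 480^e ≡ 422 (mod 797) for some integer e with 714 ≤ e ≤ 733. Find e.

Compute 480^714 mod 797 = 272, then multiply by 480 repeatedly:
  480^714=272  480^715=649  480^716=690  480^717=445  480^718=4
  480^719=326  480^720=268  480^721=323  480^722=422
Found 422 at exponent 722.

722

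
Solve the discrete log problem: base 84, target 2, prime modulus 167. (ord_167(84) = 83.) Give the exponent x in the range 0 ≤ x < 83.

Baby-step giant-step with m = ceil(sqrt(83)) = 10.
Baby table (84^j mod 167 for j=0..9):
  0:1  1:84  2:42  3:21  4:94  5:47  6:107  7:137
  8:152  9:76
Giant step factor: 84^(-10) ≡ 22 (mod 167).
Scan 2·22^i mod 167 for i = 0, 1, …:
  i=0: 2   i=1: 44   i=2: 133   i=3: 87
  i=4: 77   i=5: 24   i=6: 27   i=7: 93
  i=8: 42
Match at i=8, j=2: x = 8·10 + 2 = 82.

82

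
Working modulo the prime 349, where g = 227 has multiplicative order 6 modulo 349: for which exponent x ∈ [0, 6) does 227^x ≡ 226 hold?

2

Successive powers of 227 modulo 349:
  227^0=1  227^1=227  227^2=226
So 227^2 ≡ 226 (mod 349), giving x = 2.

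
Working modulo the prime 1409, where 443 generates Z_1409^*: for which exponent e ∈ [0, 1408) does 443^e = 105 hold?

Baby-step giant-step with m = ceil(sqrt(1408)) = 38.
Baby table (443^j mod 1409 for j=0..37):
  0:1  1:443  2:398  3:189  4:596  5:545  6:496  7:1333
  8:148  9:750  10:1135  11:1201  12:850  13:347  14:140  15:24
  16:769  17:1098  18:309  19:214  20:399  21:632  22:994  23:734
  24:1092  25:469  26:644  27:674  28:1283  29:542  30:576  31:139
  32:990  33:371  34:909  35:1122  36:1078  37:1312
Giant step factor: 443^(-38) ≡ 1208 (mod 1409).
Scan 105·1208^i mod 1409 for i = 0, 1, …:
  i=0: 105   i=1: 30   i=2: 1015   i=3: 290
  i=4: 888   i=5: 455   i=6: 130   i=7: 641
  i=8: 787   i=9: 1030     …   i=30: 594
  i=31: 371
Match at i=31, j=33: e = 31·38 + 33 = 1211.

1211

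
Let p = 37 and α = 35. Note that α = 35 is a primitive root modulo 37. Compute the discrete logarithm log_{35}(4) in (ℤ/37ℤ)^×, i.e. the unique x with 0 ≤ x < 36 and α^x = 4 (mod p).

2

Successive powers of 35 modulo 37:
  35^0=1  35^1=35  35^2=4
So 35^2 ≡ 4 (mod 37), giving x = 2.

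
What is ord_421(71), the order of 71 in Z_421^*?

420

The order of 71 must divide p − 1 = 420 = 2^2 · 3 · 5 · 7.
Divisors: 1, 2, 3, 4, 5, 6, 7, 10, 12, 14, 15, 20, 21, 28, 30, 35, 42, 60, 70, 84, 105, 140, 210, 420.
Check each in increasing order: 71^1 ≡ 71;  71^2 ≡ 410;  71^3 ≡ 61;  71^4 ≡ 121;  71^5 ≡ 171;  71^6 ≡ 353;  71^7 ≡ 224;  71^10 ≡ 192;  71^12 ≡ 414;  71^14 ≡ 77;  71^15 ≡ 415;  71^20 ≡ 237;  71^21 ≡ 408;  71^28 ≡ 35;  71^30 ≡ 36;  71^35 ≡ 262;  71^42 ≡ 169;  71^60 ≡ 33;  71^70 ≡ 21;  71^84 ≡ 354;  71^105 ≡ 29;  71^140 ≡ 20;  71^210 ≡ 420;  71^420 ≡ 1.
Smallest exponent giving 1 is 420.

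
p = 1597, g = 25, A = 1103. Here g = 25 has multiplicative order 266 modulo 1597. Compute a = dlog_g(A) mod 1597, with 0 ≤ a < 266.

Baby-step giant-step with m = ceil(sqrt(266)) = 17.
Baby table (25^j mod 1597 for j=0..16):
  0:1  1:25  2:625  3:1252  4:957  5:1567  6:847  7:414
  8:768  9:36  10:900  11:142  12:356  13:915  14:517  15:149
  16:531
Giant step factor: 25^(-17) ≡ 1581 (mod 1597).
Scan 1103·1581^i mod 1597 for i = 0, 1, …:
  i=0: 1103   i=1: 1516   i=2: 1296   i=3: 25
Match at i=3, j=1: a = 3·17 + 1 = 52.

52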